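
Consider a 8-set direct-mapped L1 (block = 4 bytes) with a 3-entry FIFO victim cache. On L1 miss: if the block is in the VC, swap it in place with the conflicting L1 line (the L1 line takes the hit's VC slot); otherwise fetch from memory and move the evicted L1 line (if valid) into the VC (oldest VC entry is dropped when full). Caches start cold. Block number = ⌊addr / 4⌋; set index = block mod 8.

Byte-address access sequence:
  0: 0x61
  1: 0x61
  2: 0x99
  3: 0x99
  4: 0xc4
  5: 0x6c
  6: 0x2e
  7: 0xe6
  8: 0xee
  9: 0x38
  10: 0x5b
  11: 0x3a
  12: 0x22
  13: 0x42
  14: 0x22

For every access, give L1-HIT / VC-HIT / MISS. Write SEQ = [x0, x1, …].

0: 0x61 (blk 24, set 0) → MISS  vc=[]
1: 0x61 (blk 24, set 0) → L1-HIT  vc=[]
2: 0x99 (blk 38, set 6) → MISS  vc=[]
3: 0x99 (blk 38, set 6) → L1-HIT  vc=[]
4: 0xc4 (blk 49, set 1) → MISS  vc=[]
5: 0x6c (blk 27, set 3) → MISS  vc=[]
6: 0x2e (blk 11, set 3) → MISS  vc=[27]
7: 0xe6 (blk 57, set 1) → MISS  vc=[27, 49]
8: 0xee (blk 59, set 3) → MISS  vc=[27, 49, 11]
9: 0x38 (blk 14, set 6) → MISS  vc=[49, 11, 38]
10: 0x5b (blk 22, set 6) → MISS  vc=[11, 38, 14]
11: 0x3a (blk 14, set 6) → VC-HIT  vc=[11, 38, 22]
12: 0x22 (blk 8, set 0) → MISS  vc=[38, 22, 24]
13: 0x42 (blk 16, set 0) → MISS  vc=[22, 24, 8]
14: 0x22 (blk 8, set 0) → VC-HIT  vc=[22, 24, 16]

SEQ = [MISS, L1-HIT, MISS, L1-HIT, MISS, MISS, MISS, MISS, MISS, MISS, MISS, VC-HIT, MISS, MISS, VC-HIT]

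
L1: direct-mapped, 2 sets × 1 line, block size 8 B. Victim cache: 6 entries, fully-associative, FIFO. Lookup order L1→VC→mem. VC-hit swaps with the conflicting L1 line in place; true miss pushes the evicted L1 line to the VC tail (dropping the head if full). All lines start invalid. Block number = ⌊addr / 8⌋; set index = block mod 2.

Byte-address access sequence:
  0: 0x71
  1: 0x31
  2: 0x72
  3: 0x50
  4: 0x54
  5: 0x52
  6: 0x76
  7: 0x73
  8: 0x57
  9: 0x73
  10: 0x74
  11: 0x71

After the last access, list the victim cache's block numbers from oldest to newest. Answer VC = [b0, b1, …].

#0 0x71→b14/s0 MISS; vc=[]
#1 0x31→b6/s0 MISS; vc=[14]
#2 0x72→b14/s0 VC-HIT; vc=[6]
#3 0x50→b10/s0 MISS; vc=[6,14]
#4 0x54→b10/s0 L1-HIT; vc=[6,14]
#5 0x52→b10/s0 L1-HIT; vc=[6,14]
#6 0x76→b14/s0 VC-HIT; vc=[6,10]
#7 0x73→b14/s0 L1-HIT; vc=[6,10]
#8 0x57→b10/s0 VC-HIT; vc=[6,14]
#9 0x73→b14/s0 VC-HIT; vc=[6,10]
#10 0x74→b14/s0 L1-HIT; vc=[6,10]
#11 0x71→b14/s0 L1-HIT; vc=[6,10]

VC = [6, 10]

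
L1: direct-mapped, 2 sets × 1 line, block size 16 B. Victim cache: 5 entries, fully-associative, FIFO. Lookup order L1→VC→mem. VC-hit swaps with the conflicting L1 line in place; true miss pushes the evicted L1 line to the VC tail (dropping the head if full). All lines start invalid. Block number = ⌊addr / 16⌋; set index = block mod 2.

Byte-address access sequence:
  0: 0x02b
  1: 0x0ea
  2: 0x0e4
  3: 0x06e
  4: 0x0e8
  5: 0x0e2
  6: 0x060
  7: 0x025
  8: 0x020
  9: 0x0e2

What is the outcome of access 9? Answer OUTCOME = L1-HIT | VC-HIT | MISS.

OUTCOME = VC-HIT

#0 0x2b→b2/s0 MISS; vc=[]
#1 0xea→b14/s0 MISS; vc=[2]
#2 0xe4→b14/s0 L1-HIT; vc=[2]
#3 0x6e→b6/s0 MISS; vc=[2,14]
#4 0xe8→b14/s0 VC-HIT; vc=[2,6]
#5 0xe2→b14/s0 L1-HIT; vc=[2,6]
#6 0x60→b6/s0 VC-HIT; vc=[2,14]
#7 0x25→b2/s0 VC-HIT; vc=[6,14]
#8 0x20→b2/s0 L1-HIT; vc=[6,14]
#9 0xe2→b14/s0 VC-HIT; vc=[6,2]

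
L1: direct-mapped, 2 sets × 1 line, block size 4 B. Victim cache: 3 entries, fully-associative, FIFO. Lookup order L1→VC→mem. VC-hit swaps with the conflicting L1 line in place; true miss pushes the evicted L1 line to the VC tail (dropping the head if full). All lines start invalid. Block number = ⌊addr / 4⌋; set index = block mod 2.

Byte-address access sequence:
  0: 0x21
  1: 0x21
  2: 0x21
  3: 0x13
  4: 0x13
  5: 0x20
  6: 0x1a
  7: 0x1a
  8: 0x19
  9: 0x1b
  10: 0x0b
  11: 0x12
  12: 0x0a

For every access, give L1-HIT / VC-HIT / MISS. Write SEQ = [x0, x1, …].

  [0] addr=0x21 blk=8 s=0: MISS | VC []
  [1] addr=0x21 blk=8 s=0: L1-HIT | VC []
  [2] addr=0x21 blk=8 s=0: L1-HIT | VC []
  [3] addr=0x13 blk=4 s=0: MISS | VC [8]
  [4] addr=0x13 blk=4 s=0: L1-HIT | VC [8]
  [5] addr=0x20 blk=8 s=0: VC-HIT | VC [4]
  [6] addr=0x1a blk=6 s=0: MISS | VC [4, 8]
  [7] addr=0x1a blk=6 s=0: L1-HIT | VC [4, 8]
  [8] addr=0x19 blk=6 s=0: L1-HIT | VC [4, 8]
  [9] addr=0x1b blk=6 s=0: L1-HIT | VC [4, 8]
  [10] addr=0xb blk=2 s=0: MISS | VC [4, 8, 6]
  [11] addr=0x12 blk=4 s=0: VC-HIT | VC [2, 8, 6]
  [12] addr=0xa blk=2 s=0: VC-HIT | VC [4, 8, 6]

SEQ = [MISS, L1-HIT, L1-HIT, MISS, L1-HIT, VC-HIT, MISS, L1-HIT, L1-HIT, L1-HIT, MISS, VC-HIT, VC-HIT]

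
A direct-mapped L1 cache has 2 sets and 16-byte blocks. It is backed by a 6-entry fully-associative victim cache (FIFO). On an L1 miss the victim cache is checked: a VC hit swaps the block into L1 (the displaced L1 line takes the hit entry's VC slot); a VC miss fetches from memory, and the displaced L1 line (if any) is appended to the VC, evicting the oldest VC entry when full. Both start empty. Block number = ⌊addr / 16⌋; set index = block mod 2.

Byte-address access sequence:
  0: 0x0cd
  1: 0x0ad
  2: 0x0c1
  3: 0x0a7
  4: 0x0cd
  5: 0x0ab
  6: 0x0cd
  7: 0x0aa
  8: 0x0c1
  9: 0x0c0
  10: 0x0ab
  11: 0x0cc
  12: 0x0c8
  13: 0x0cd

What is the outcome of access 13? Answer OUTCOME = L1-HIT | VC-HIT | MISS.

OUTCOME = L1-HIT

0: 0xcd (blk 12, set 0) → MISS  vc=[]
1: 0xad (blk 10, set 0) → MISS  vc=[12]
2: 0xc1 (blk 12, set 0) → VC-HIT  vc=[10]
3: 0xa7 (blk 10, set 0) → VC-HIT  vc=[12]
4: 0xcd (blk 12, set 0) → VC-HIT  vc=[10]
5: 0xab (blk 10, set 0) → VC-HIT  vc=[12]
6: 0xcd (blk 12, set 0) → VC-HIT  vc=[10]
7: 0xaa (blk 10, set 0) → VC-HIT  vc=[12]
8: 0xc1 (blk 12, set 0) → VC-HIT  vc=[10]
9: 0xc0 (blk 12, set 0) → L1-HIT  vc=[10]
10: 0xab (blk 10, set 0) → VC-HIT  vc=[12]
11: 0xcc (blk 12, set 0) → VC-HIT  vc=[10]
12: 0xc8 (blk 12, set 0) → L1-HIT  vc=[10]
13: 0xcd (blk 12, set 0) → L1-HIT  vc=[10]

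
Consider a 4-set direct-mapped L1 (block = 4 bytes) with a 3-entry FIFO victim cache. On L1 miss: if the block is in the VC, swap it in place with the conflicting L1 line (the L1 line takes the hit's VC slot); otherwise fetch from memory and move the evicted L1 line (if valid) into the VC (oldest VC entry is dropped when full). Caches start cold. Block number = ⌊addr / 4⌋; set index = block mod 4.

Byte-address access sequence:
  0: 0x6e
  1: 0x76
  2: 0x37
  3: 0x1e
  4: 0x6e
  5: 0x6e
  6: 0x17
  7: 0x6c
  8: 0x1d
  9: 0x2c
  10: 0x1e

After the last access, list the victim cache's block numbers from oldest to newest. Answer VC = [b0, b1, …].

  [0] addr=0x6e blk=27 s=3: MISS | VC []
  [1] addr=0x76 blk=29 s=1: MISS | VC []
  [2] addr=0x37 blk=13 s=1: MISS | VC [29]
  [3] addr=0x1e blk=7 s=3: MISS | VC [29, 27]
  [4] addr=0x6e blk=27 s=3: VC-HIT | VC [29, 7]
  [5] addr=0x6e blk=27 s=3: L1-HIT | VC [29, 7]
  [6] addr=0x17 blk=5 s=1: MISS | VC [29, 7, 13]
  [7] addr=0x6c blk=27 s=3: L1-HIT | VC [29, 7, 13]
  [8] addr=0x1d blk=7 s=3: VC-HIT | VC [29, 27, 13]
  [9] addr=0x2c blk=11 s=3: MISS | VC [27, 13, 7]
  [10] addr=0x1e blk=7 s=3: VC-HIT | VC [27, 13, 11]

VC = [27, 13, 11]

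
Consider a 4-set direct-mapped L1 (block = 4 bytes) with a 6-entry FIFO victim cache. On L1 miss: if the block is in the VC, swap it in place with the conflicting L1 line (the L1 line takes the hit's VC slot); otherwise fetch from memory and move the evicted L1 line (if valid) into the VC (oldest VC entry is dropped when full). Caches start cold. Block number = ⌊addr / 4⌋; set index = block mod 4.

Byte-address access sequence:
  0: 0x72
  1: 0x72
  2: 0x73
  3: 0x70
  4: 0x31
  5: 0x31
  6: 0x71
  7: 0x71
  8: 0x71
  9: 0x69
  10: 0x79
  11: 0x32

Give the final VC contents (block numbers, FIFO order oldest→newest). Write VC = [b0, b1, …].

  [0] addr=0x72 blk=28 s=0: MISS | VC []
  [1] addr=0x72 blk=28 s=0: L1-HIT | VC []
  [2] addr=0x73 blk=28 s=0: L1-HIT | VC []
  [3] addr=0x70 blk=28 s=0: L1-HIT | VC []
  [4] addr=0x31 blk=12 s=0: MISS | VC [28]
  [5] addr=0x31 blk=12 s=0: L1-HIT | VC [28]
  [6] addr=0x71 blk=28 s=0: VC-HIT | VC [12]
  [7] addr=0x71 blk=28 s=0: L1-HIT | VC [12]
  [8] addr=0x71 blk=28 s=0: L1-HIT | VC [12]
  [9] addr=0x69 blk=26 s=2: MISS | VC [12]
  [10] addr=0x79 blk=30 s=2: MISS | VC [12, 26]
  [11] addr=0x32 blk=12 s=0: VC-HIT | VC [28, 26]

VC = [28, 26]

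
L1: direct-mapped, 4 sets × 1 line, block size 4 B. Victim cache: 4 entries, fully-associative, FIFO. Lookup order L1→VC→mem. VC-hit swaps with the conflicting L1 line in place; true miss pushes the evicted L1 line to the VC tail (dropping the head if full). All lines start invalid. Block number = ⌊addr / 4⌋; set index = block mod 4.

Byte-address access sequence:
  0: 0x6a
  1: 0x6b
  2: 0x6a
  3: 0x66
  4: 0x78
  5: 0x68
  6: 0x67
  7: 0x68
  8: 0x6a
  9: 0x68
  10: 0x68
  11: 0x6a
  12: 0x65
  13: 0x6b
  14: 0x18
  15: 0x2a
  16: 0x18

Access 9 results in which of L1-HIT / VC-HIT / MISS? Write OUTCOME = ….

  [0] addr=0x6a blk=26 s=2: MISS | VC []
  [1] addr=0x6b blk=26 s=2: L1-HIT | VC []
  [2] addr=0x6a blk=26 s=2: L1-HIT | VC []
  [3] addr=0x66 blk=25 s=1: MISS | VC []
  [4] addr=0x78 blk=30 s=2: MISS | VC [26]
  [5] addr=0x68 blk=26 s=2: VC-HIT | VC [30]
  [6] addr=0x67 blk=25 s=1: L1-HIT | VC [30]
  [7] addr=0x68 blk=26 s=2: L1-HIT | VC [30]
  [8] addr=0x6a blk=26 s=2: L1-HIT | VC [30]
  [9] addr=0x68 blk=26 s=2: L1-HIT | VC [30]
  [10] addr=0x68 blk=26 s=2: L1-HIT | VC [30]
  [11] addr=0x6a blk=26 s=2: L1-HIT | VC [30]
  [12] addr=0x65 blk=25 s=1: L1-HIT | VC [30]
  [13] addr=0x6b blk=26 s=2: L1-HIT | VC [30]
  [14] addr=0x18 blk=6 s=2: MISS | VC [30, 26]
  [15] addr=0x2a blk=10 s=2: MISS | VC [30, 26, 6]
  [16] addr=0x18 blk=6 s=2: VC-HIT | VC [30, 26, 10]

OUTCOME = L1-HIT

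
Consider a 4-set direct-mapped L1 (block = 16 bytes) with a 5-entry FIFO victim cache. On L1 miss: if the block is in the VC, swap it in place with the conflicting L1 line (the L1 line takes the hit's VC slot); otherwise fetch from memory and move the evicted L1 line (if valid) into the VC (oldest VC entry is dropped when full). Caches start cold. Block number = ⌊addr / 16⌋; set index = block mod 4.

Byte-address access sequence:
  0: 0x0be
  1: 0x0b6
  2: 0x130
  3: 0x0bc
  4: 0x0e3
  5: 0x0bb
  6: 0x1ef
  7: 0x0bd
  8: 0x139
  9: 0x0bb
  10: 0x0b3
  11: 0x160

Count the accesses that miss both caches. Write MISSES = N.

#0 0xbe→b11/s3 MISS; vc=[]
#1 0xb6→b11/s3 L1-HIT; vc=[]
#2 0x130→b19/s3 MISS; vc=[11]
#3 0xbc→b11/s3 VC-HIT; vc=[19]
#4 0xe3→b14/s2 MISS; vc=[19]
#5 0xbb→b11/s3 L1-HIT; vc=[19]
#6 0x1ef→b30/s2 MISS; vc=[19,14]
#7 0xbd→b11/s3 L1-HIT; vc=[19,14]
#8 0x139→b19/s3 VC-HIT; vc=[11,14]
#9 0xbb→b11/s3 VC-HIT; vc=[19,14]
#10 0xb3→b11/s3 L1-HIT; vc=[19,14]
#11 0x160→b22/s2 MISS; vc=[19,14,30]

MISSES = 5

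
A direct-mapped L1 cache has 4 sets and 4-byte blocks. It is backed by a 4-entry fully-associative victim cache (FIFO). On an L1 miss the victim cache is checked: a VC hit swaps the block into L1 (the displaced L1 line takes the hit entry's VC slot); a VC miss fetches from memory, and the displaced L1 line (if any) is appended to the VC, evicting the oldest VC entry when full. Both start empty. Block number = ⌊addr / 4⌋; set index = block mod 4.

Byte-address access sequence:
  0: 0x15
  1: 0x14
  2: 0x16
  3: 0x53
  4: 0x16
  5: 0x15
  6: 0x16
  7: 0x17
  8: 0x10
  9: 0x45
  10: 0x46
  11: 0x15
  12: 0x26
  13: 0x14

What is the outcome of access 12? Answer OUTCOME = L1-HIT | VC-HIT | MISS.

  [0] addr=0x15 blk=5 s=1: MISS | VC []
  [1] addr=0x14 blk=5 s=1: L1-HIT | VC []
  [2] addr=0x16 blk=5 s=1: L1-HIT | VC []
  [3] addr=0x53 blk=20 s=0: MISS | VC []
  [4] addr=0x16 blk=5 s=1: L1-HIT | VC []
  [5] addr=0x15 blk=5 s=1: L1-HIT | VC []
  [6] addr=0x16 blk=5 s=1: L1-HIT | VC []
  [7] addr=0x17 blk=5 s=1: L1-HIT | VC []
  [8] addr=0x10 blk=4 s=0: MISS | VC [20]
  [9] addr=0x45 blk=17 s=1: MISS | VC [20, 5]
  [10] addr=0x46 blk=17 s=1: L1-HIT | VC [20, 5]
  [11] addr=0x15 blk=5 s=1: VC-HIT | VC [20, 17]
  [12] addr=0x26 blk=9 s=1: MISS | VC [20, 17, 5]
  [13] addr=0x14 blk=5 s=1: VC-HIT | VC [20, 17, 9]

OUTCOME = MISS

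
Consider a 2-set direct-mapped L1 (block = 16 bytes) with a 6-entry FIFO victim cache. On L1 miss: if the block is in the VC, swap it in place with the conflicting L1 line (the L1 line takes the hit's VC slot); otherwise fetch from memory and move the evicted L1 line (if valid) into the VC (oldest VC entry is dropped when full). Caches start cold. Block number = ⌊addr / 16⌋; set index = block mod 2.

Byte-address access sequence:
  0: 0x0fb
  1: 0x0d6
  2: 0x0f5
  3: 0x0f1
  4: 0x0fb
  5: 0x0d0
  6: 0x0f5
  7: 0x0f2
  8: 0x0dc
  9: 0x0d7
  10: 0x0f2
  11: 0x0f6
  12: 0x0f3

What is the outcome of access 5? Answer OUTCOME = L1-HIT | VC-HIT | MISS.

OUTCOME = VC-HIT

0: 0xfb (blk 15, set 1) → MISS  vc=[]
1: 0xd6 (blk 13, set 1) → MISS  vc=[15]
2: 0xf5 (blk 15, set 1) → VC-HIT  vc=[13]
3: 0xf1 (blk 15, set 1) → L1-HIT  vc=[13]
4: 0xfb (blk 15, set 1) → L1-HIT  vc=[13]
5: 0xd0 (blk 13, set 1) → VC-HIT  vc=[15]
6: 0xf5 (blk 15, set 1) → VC-HIT  vc=[13]
7: 0xf2 (blk 15, set 1) → L1-HIT  vc=[13]
8: 0xdc (blk 13, set 1) → VC-HIT  vc=[15]
9: 0xd7 (blk 13, set 1) → L1-HIT  vc=[15]
10: 0xf2 (blk 15, set 1) → VC-HIT  vc=[13]
11: 0xf6 (blk 15, set 1) → L1-HIT  vc=[13]
12: 0xf3 (blk 15, set 1) → L1-HIT  vc=[13]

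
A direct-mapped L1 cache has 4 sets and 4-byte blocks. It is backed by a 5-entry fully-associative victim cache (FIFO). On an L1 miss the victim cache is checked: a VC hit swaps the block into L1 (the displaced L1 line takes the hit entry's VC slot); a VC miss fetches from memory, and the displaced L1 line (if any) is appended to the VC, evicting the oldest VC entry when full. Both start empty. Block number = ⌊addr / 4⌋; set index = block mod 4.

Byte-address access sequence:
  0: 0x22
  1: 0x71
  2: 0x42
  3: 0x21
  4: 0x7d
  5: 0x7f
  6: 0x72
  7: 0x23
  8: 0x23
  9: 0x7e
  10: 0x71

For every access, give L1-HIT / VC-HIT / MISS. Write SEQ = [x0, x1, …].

SEQ = [MISS, MISS, MISS, VC-HIT, MISS, L1-HIT, VC-HIT, VC-HIT, L1-HIT, L1-HIT, VC-HIT]

  [0] addr=0x22 blk=8 s=0: MISS | VC []
  [1] addr=0x71 blk=28 s=0: MISS | VC [8]
  [2] addr=0x42 blk=16 s=0: MISS | VC [8, 28]
  [3] addr=0x21 blk=8 s=0: VC-HIT | VC [16, 28]
  [4] addr=0x7d blk=31 s=3: MISS | VC [16, 28]
  [5] addr=0x7f blk=31 s=3: L1-HIT | VC [16, 28]
  [6] addr=0x72 blk=28 s=0: VC-HIT | VC [16, 8]
  [7] addr=0x23 blk=8 s=0: VC-HIT | VC [16, 28]
  [8] addr=0x23 blk=8 s=0: L1-HIT | VC [16, 28]
  [9] addr=0x7e blk=31 s=3: L1-HIT | VC [16, 28]
  [10] addr=0x71 blk=28 s=0: VC-HIT | VC [16, 8]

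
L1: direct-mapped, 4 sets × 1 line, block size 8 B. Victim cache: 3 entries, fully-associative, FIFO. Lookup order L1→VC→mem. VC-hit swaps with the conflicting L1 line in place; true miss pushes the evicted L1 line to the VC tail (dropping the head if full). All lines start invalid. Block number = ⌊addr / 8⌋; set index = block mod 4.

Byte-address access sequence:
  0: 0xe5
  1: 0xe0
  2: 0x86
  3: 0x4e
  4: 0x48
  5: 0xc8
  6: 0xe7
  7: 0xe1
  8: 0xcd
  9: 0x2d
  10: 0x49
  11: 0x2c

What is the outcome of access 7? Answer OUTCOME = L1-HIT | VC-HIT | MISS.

OUTCOME = L1-HIT

  [0] addr=0xe5 blk=28 s=0: MISS | VC []
  [1] addr=0xe0 blk=28 s=0: L1-HIT | VC []
  [2] addr=0x86 blk=16 s=0: MISS | VC [28]
  [3] addr=0x4e blk=9 s=1: MISS | VC [28]
  [4] addr=0x48 blk=9 s=1: L1-HIT | VC [28]
  [5] addr=0xc8 blk=25 s=1: MISS | VC [28, 9]
  [6] addr=0xe7 blk=28 s=0: VC-HIT | VC [16, 9]
  [7] addr=0xe1 blk=28 s=0: L1-HIT | VC [16, 9]
  [8] addr=0xcd blk=25 s=1: L1-HIT | VC [16, 9]
  [9] addr=0x2d blk=5 s=1: MISS | VC [16, 9, 25]
  [10] addr=0x49 blk=9 s=1: VC-HIT | VC [16, 5, 25]
  [11] addr=0x2c blk=5 s=1: VC-HIT | VC [16, 9, 25]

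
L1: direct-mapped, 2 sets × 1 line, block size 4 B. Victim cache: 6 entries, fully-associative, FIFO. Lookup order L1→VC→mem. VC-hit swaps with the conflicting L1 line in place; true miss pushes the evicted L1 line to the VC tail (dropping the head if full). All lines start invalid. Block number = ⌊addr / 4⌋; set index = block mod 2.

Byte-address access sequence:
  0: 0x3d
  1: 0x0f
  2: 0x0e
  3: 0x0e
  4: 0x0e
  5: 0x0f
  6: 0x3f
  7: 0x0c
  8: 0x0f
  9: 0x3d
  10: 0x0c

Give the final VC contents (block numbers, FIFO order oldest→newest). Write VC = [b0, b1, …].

#0 0x3d→b15/s1 MISS; vc=[]
#1 0xf→b3/s1 MISS; vc=[15]
#2 0xe→b3/s1 L1-HIT; vc=[15]
#3 0xe→b3/s1 L1-HIT; vc=[15]
#4 0xe→b3/s1 L1-HIT; vc=[15]
#5 0xf→b3/s1 L1-HIT; vc=[15]
#6 0x3f→b15/s1 VC-HIT; vc=[3]
#7 0xc→b3/s1 VC-HIT; vc=[15]
#8 0xf→b3/s1 L1-HIT; vc=[15]
#9 0x3d→b15/s1 VC-HIT; vc=[3]
#10 0xc→b3/s1 VC-HIT; vc=[15]

VC = [15]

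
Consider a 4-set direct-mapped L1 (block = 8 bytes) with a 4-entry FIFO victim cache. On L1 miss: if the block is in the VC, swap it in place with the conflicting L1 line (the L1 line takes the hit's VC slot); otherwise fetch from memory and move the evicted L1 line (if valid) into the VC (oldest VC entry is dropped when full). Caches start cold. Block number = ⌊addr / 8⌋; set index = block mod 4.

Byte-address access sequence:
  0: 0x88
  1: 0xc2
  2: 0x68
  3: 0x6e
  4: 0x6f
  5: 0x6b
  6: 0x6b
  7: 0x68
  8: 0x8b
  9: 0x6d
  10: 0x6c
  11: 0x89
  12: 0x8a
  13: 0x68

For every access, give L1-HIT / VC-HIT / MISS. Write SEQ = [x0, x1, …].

0: 0x88 (blk 17, set 1) → MISS  vc=[]
1: 0xc2 (blk 24, set 0) → MISS  vc=[]
2: 0x68 (blk 13, set 1) → MISS  vc=[17]
3: 0x6e (blk 13, set 1) → L1-HIT  vc=[17]
4: 0x6f (blk 13, set 1) → L1-HIT  vc=[17]
5: 0x6b (blk 13, set 1) → L1-HIT  vc=[17]
6: 0x6b (blk 13, set 1) → L1-HIT  vc=[17]
7: 0x68 (blk 13, set 1) → L1-HIT  vc=[17]
8: 0x8b (blk 17, set 1) → VC-HIT  vc=[13]
9: 0x6d (blk 13, set 1) → VC-HIT  vc=[17]
10: 0x6c (blk 13, set 1) → L1-HIT  vc=[17]
11: 0x89 (blk 17, set 1) → VC-HIT  vc=[13]
12: 0x8a (blk 17, set 1) → L1-HIT  vc=[13]
13: 0x68 (blk 13, set 1) → VC-HIT  vc=[17]

SEQ = [MISS, MISS, MISS, L1-HIT, L1-HIT, L1-HIT, L1-HIT, L1-HIT, VC-HIT, VC-HIT, L1-HIT, VC-HIT, L1-HIT, VC-HIT]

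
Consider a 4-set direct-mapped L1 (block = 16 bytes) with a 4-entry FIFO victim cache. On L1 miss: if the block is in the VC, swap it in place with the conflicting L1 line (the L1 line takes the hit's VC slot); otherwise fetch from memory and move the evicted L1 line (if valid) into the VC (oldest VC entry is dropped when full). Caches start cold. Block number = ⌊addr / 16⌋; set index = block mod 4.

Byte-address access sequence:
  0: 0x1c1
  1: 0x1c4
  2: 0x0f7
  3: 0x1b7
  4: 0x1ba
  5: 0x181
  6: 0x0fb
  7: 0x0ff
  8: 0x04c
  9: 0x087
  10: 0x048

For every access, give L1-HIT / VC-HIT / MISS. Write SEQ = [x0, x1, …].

0: 0x1c1 (blk 28, set 0) → MISS  vc=[]
1: 0x1c4 (blk 28, set 0) → L1-HIT  vc=[]
2: 0xf7 (blk 15, set 3) → MISS  vc=[]
3: 0x1b7 (blk 27, set 3) → MISS  vc=[15]
4: 0x1ba (blk 27, set 3) → L1-HIT  vc=[15]
5: 0x181 (blk 24, set 0) → MISS  vc=[15, 28]
6: 0xfb (blk 15, set 3) → VC-HIT  vc=[27, 28]
7: 0xff (blk 15, set 3) → L1-HIT  vc=[27, 28]
8: 0x4c (blk 4, set 0) → MISS  vc=[27, 28, 24]
9: 0x87 (blk 8, set 0) → MISS  vc=[27, 28, 24, 4]
10: 0x48 (blk 4, set 0) → VC-HIT  vc=[27, 28, 24, 8]

SEQ = [MISS, L1-HIT, MISS, MISS, L1-HIT, MISS, VC-HIT, L1-HIT, MISS, MISS, VC-HIT]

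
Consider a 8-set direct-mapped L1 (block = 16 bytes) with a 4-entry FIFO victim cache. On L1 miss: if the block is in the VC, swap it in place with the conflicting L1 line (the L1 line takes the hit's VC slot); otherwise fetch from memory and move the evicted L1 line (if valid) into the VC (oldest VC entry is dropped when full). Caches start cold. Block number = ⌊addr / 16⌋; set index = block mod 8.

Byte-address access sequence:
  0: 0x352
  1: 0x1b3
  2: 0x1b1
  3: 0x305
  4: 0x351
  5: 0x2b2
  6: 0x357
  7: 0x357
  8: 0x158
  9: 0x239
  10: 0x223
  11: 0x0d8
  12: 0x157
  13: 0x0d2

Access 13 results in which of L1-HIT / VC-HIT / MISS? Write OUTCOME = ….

OUTCOME = VC-HIT

0: 0x352 (blk 53, set 5) → MISS  vc=[]
1: 0x1b3 (blk 27, set 3) → MISS  vc=[]
2: 0x1b1 (blk 27, set 3) → L1-HIT  vc=[]
3: 0x305 (blk 48, set 0) → MISS  vc=[]
4: 0x351 (blk 53, set 5) → L1-HIT  vc=[]
5: 0x2b2 (blk 43, set 3) → MISS  vc=[27]
6: 0x357 (blk 53, set 5) → L1-HIT  vc=[27]
7: 0x357 (blk 53, set 5) → L1-HIT  vc=[27]
8: 0x158 (blk 21, set 5) → MISS  vc=[27, 53]
9: 0x239 (blk 35, set 3) → MISS  vc=[27, 53, 43]
10: 0x223 (blk 34, set 2) → MISS  vc=[27, 53, 43]
11: 0xd8 (blk 13, set 5) → MISS  vc=[27, 53, 43, 21]
12: 0x157 (blk 21, set 5) → VC-HIT  vc=[27, 53, 43, 13]
13: 0xd2 (blk 13, set 5) → VC-HIT  vc=[27, 53, 43, 21]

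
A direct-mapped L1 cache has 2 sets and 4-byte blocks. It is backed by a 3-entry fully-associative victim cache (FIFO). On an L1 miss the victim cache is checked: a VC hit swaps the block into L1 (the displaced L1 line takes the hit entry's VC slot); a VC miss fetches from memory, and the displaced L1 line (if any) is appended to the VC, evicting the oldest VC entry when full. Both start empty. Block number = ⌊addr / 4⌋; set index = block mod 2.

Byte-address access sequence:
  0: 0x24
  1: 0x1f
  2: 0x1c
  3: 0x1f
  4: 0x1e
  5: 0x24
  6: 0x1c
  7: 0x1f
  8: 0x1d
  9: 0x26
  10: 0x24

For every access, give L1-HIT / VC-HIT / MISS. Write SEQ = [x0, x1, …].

0: 0x24 (blk 9, set 1) → MISS  vc=[]
1: 0x1f (blk 7, set 1) → MISS  vc=[9]
2: 0x1c (blk 7, set 1) → L1-HIT  vc=[9]
3: 0x1f (blk 7, set 1) → L1-HIT  vc=[9]
4: 0x1e (blk 7, set 1) → L1-HIT  vc=[9]
5: 0x24 (blk 9, set 1) → VC-HIT  vc=[7]
6: 0x1c (blk 7, set 1) → VC-HIT  vc=[9]
7: 0x1f (blk 7, set 1) → L1-HIT  vc=[9]
8: 0x1d (blk 7, set 1) → L1-HIT  vc=[9]
9: 0x26 (blk 9, set 1) → VC-HIT  vc=[7]
10: 0x24 (blk 9, set 1) → L1-HIT  vc=[7]

SEQ = [MISS, MISS, L1-HIT, L1-HIT, L1-HIT, VC-HIT, VC-HIT, L1-HIT, L1-HIT, VC-HIT, L1-HIT]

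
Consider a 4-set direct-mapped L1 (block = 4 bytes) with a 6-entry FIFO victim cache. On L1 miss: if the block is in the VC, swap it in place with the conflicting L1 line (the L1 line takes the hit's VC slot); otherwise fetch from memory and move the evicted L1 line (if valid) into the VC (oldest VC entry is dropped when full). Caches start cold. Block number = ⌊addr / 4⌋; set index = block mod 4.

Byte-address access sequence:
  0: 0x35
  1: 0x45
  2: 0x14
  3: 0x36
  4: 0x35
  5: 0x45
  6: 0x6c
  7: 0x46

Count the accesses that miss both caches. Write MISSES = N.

MISSES = 4

  [0] addr=0x35 blk=13 s=1: MISS | VC []
  [1] addr=0x45 blk=17 s=1: MISS | VC [13]
  [2] addr=0x14 blk=5 s=1: MISS | VC [13, 17]
  [3] addr=0x36 blk=13 s=1: VC-HIT | VC [5, 17]
  [4] addr=0x35 blk=13 s=1: L1-HIT | VC [5, 17]
  [5] addr=0x45 blk=17 s=1: VC-HIT | VC [5, 13]
  [6] addr=0x6c blk=27 s=3: MISS | VC [5, 13]
  [7] addr=0x46 blk=17 s=1: L1-HIT | VC [5, 13]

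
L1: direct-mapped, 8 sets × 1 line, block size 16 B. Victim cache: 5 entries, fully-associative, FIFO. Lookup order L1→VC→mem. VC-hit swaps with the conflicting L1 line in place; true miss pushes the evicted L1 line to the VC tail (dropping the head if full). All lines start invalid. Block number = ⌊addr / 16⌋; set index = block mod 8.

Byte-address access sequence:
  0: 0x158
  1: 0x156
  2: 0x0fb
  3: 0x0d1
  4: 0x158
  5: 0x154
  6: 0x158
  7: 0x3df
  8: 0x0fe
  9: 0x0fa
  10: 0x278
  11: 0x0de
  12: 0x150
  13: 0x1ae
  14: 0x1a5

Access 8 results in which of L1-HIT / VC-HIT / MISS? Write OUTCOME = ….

0: 0x158 (blk 21, set 5) → MISS  vc=[]
1: 0x156 (blk 21, set 5) → L1-HIT  vc=[]
2: 0xfb (blk 15, set 7) → MISS  vc=[]
3: 0xd1 (blk 13, set 5) → MISS  vc=[21]
4: 0x158 (blk 21, set 5) → VC-HIT  vc=[13]
5: 0x154 (blk 21, set 5) → L1-HIT  vc=[13]
6: 0x158 (blk 21, set 5) → L1-HIT  vc=[13]
7: 0x3df (blk 61, set 5) → MISS  vc=[13, 21]
8: 0xfe (blk 15, set 7) → L1-HIT  vc=[13, 21]
9: 0xfa (blk 15, set 7) → L1-HIT  vc=[13, 21]
10: 0x278 (blk 39, set 7) → MISS  vc=[13, 21, 15]
11: 0xde (blk 13, set 5) → VC-HIT  vc=[61, 21, 15]
12: 0x150 (blk 21, set 5) → VC-HIT  vc=[61, 13, 15]
13: 0x1ae (blk 26, set 2) → MISS  vc=[61, 13, 15]
14: 0x1a5 (blk 26, set 2) → L1-HIT  vc=[61, 13, 15]

OUTCOME = L1-HIT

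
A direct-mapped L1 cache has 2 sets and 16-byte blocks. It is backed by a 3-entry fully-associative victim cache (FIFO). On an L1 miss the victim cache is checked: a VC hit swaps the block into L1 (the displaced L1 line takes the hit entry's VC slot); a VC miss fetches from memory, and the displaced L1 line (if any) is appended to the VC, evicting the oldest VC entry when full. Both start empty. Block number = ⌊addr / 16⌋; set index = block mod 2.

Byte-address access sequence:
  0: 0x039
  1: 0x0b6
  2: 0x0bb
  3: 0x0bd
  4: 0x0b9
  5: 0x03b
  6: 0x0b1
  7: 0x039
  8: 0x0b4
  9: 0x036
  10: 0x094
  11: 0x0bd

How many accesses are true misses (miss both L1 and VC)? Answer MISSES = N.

0: 0x39 (blk 3, set 1) → MISS  vc=[]
1: 0xb6 (blk 11, set 1) → MISS  vc=[3]
2: 0xbb (blk 11, set 1) → L1-HIT  vc=[3]
3: 0xbd (blk 11, set 1) → L1-HIT  vc=[3]
4: 0xb9 (blk 11, set 1) → L1-HIT  vc=[3]
5: 0x3b (blk 3, set 1) → VC-HIT  vc=[11]
6: 0xb1 (blk 11, set 1) → VC-HIT  vc=[3]
7: 0x39 (blk 3, set 1) → VC-HIT  vc=[11]
8: 0xb4 (blk 11, set 1) → VC-HIT  vc=[3]
9: 0x36 (blk 3, set 1) → VC-HIT  vc=[11]
10: 0x94 (blk 9, set 1) → MISS  vc=[11, 3]
11: 0xbd (blk 11, set 1) → VC-HIT  vc=[9, 3]

MISSES = 3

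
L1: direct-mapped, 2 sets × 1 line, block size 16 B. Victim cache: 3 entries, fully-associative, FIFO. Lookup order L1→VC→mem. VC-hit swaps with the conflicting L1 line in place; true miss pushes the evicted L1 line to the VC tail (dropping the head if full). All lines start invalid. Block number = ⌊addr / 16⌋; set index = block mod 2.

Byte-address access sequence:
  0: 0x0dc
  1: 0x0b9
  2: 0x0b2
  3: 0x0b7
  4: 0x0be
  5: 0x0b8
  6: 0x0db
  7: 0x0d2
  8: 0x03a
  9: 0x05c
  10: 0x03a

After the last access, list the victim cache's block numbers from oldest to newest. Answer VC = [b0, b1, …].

0: 0xdc (blk 13, set 1) → MISS  vc=[]
1: 0xb9 (blk 11, set 1) → MISS  vc=[13]
2: 0xb2 (blk 11, set 1) → L1-HIT  vc=[13]
3: 0xb7 (blk 11, set 1) → L1-HIT  vc=[13]
4: 0xbe (blk 11, set 1) → L1-HIT  vc=[13]
5: 0xb8 (blk 11, set 1) → L1-HIT  vc=[13]
6: 0xdb (blk 13, set 1) → VC-HIT  vc=[11]
7: 0xd2 (blk 13, set 1) → L1-HIT  vc=[11]
8: 0x3a (blk 3, set 1) → MISS  vc=[11, 13]
9: 0x5c (blk 5, set 1) → MISS  vc=[11, 13, 3]
10: 0x3a (blk 3, set 1) → VC-HIT  vc=[11, 13, 5]

VC = [11, 13, 5]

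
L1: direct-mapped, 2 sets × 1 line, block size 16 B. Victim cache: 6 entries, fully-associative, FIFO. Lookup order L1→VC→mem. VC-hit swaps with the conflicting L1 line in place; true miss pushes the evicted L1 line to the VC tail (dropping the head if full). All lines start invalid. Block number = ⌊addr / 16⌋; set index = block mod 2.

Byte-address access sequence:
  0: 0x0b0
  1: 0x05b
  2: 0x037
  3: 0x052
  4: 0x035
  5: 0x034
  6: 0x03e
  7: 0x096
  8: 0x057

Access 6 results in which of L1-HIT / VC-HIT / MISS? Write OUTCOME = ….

OUTCOME = L1-HIT

#0 0xb0→b11/s1 MISS; vc=[]
#1 0x5b→b5/s1 MISS; vc=[11]
#2 0x37→b3/s1 MISS; vc=[11,5]
#3 0x52→b5/s1 VC-HIT; vc=[11,3]
#4 0x35→b3/s1 VC-HIT; vc=[11,5]
#5 0x34→b3/s1 L1-HIT; vc=[11,5]
#6 0x3e→b3/s1 L1-HIT; vc=[11,5]
#7 0x96→b9/s1 MISS; vc=[11,5,3]
#8 0x57→b5/s1 VC-HIT; vc=[11,9,3]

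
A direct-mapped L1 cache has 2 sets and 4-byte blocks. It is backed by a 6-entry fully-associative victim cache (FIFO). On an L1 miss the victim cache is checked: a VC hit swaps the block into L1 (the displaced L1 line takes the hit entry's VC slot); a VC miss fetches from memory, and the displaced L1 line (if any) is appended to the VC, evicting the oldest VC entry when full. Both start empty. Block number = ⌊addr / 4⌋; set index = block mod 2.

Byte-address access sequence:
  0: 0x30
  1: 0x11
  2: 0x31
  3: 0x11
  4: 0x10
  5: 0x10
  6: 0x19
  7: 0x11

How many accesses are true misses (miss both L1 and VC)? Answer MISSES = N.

#0 0x30→b12/s0 MISS; vc=[]
#1 0x11→b4/s0 MISS; vc=[12]
#2 0x31→b12/s0 VC-HIT; vc=[4]
#3 0x11→b4/s0 VC-HIT; vc=[12]
#4 0x10→b4/s0 L1-HIT; vc=[12]
#5 0x10→b4/s0 L1-HIT; vc=[12]
#6 0x19→b6/s0 MISS; vc=[12,4]
#7 0x11→b4/s0 VC-HIT; vc=[12,6]

MISSES = 3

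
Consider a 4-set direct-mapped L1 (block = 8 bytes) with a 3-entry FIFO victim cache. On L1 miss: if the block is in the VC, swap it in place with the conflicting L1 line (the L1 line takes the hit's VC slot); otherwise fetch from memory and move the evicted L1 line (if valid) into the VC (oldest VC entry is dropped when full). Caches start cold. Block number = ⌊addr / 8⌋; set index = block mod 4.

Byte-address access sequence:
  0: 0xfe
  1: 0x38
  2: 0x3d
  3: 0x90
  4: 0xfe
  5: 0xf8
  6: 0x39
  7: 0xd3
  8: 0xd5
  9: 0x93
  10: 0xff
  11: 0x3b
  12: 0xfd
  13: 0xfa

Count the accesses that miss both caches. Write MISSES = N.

MISSES = 4

  [0] addr=0xfe blk=31 s=3: MISS | VC []
  [1] addr=0x38 blk=7 s=3: MISS | VC [31]
  [2] addr=0x3d blk=7 s=3: L1-HIT | VC [31]
  [3] addr=0x90 blk=18 s=2: MISS | VC [31]
  [4] addr=0xfe blk=31 s=3: VC-HIT | VC [7]
  [5] addr=0xf8 blk=31 s=3: L1-HIT | VC [7]
  [6] addr=0x39 blk=7 s=3: VC-HIT | VC [31]
  [7] addr=0xd3 blk=26 s=2: MISS | VC [31, 18]
  [8] addr=0xd5 blk=26 s=2: L1-HIT | VC [31, 18]
  [9] addr=0x93 blk=18 s=2: VC-HIT | VC [31, 26]
  [10] addr=0xff blk=31 s=3: VC-HIT | VC [7, 26]
  [11] addr=0x3b blk=7 s=3: VC-HIT | VC [31, 26]
  [12] addr=0xfd blk=31 s=3: VC-HIT | VC [7, 26]
  [13] addr=0xfa blk=31 s=3: L1-HIT | VC [7, 26]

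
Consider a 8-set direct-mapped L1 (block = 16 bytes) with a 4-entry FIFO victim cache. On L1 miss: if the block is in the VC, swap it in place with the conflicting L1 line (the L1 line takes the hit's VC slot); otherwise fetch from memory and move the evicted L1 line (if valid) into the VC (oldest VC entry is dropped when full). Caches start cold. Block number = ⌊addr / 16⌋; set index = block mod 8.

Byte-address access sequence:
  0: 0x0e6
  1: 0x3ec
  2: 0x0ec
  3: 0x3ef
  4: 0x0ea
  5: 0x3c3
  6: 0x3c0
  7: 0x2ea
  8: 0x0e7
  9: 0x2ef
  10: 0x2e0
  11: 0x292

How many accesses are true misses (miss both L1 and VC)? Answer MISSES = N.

  [0] addr=0xe6 blk=14 s=6: MISS | VC []
  [1] addr=0x3ec blk=62 s=6: MISS | VC [14]
  [2] addr=0xec blk=14 s=6: VC-HIT | VC [62]
  [3] addr=0x3ef blk=62 s=6: VC-HIT | VC [14]
  [4] addr=0xea blk=14 s=6: VC-HIT | VC [62]
  [5] addr=0x3c3 blk=60 s=4: MISS | VC [62]
  [6] addr=0x3c0 blk=60 s=4: L1-HIT | VC [62]
  [7] addr=0x2ea blk=46 s=6: MISS | VC [62, 14]
  [8] addr=0xe7 blk=14 s=6: VC-HIT | VC [62, 46]
  [9] addr=0x2ef blk=46 s=6: VC-HIT | VC [62, 14]
  [10] addr=0x2e0 blk=46 s=6: L1-HIT | VC [62, 14]
  [11] addr=0x292 blk=41 s=1: MISS | VC [62, 14]

MISSES = 5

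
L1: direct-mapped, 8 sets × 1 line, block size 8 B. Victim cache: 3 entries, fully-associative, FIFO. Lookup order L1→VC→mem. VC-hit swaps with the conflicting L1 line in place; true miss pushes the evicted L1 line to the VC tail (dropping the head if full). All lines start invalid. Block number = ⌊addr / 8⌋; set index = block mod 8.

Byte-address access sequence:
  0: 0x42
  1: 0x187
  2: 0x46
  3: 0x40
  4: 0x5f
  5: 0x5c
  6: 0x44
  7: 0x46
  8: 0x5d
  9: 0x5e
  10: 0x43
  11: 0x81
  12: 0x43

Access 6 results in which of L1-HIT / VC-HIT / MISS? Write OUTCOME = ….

#0 0x42→b8/s0 MISS; vc=[]
#1 0x187→b48/s0 MISS; vc=[8]
#2 0x46→b8/s0 VC-HIT; vc=[48]
#3 0x40→b8/s0 L1-HIT; vc=[48]
#4 0x5f→b11/s3 MISS; vc=[48]
#5 0x5c→b11/s3 L1-HIT; vc=[48]
#6 0x44→b8/s0 L1-HIT; vc=[48]
#7 0x46→b8/s0 L1-HIT; vc=[48]
#8 0x5d→b11/s3 L1-HIT; vc=[48]
#9 0x5e→b11/s3 L1-HIT; vc=[48]
#10 0x43→b8/s0 L1-HIT; vc=[48]
#11 0x81→b16/s0 MISS; vc=[48,8]
#12 0x43→b8/s0 VC-HIT; vc=[48,16]

OUTCOME = L1-HIT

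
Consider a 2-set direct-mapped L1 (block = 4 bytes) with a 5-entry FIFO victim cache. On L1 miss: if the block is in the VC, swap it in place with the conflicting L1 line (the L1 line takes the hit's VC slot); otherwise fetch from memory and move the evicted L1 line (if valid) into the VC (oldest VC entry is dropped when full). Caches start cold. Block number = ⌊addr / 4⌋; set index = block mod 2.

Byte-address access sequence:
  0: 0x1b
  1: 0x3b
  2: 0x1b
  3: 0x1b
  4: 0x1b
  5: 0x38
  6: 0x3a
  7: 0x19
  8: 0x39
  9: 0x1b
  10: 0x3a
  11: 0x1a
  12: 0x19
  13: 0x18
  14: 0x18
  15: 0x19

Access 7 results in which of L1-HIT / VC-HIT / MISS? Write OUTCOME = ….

OUTCOME = VC-HIT

0: 0x1b (blk 6, set 0) → MISS  vc=[]
1: 0x3b (blk 14, set 0) → MISS  vc=[6]
2: 0x1b (blk 6, set 0) → VC-HIT  vc=[14]
3: 0x1b (blk 6, set 0) → L1-HIT  vc=[14]
4: 0x1b (blk 6, set 0) → L1-HIT  vc=[14]
5: 0x38 (blk 14, set 0) → VC-HIT  vc=[6]
6: 0x3a (blk 14, set 0) → L1-HIT  vc=[6]
7: 0x19 (blk 6, set 0) → VC-HIT  vc=[14]
8: 0x39 (blk 14, set 0) → VC-HIT  vc=[6]
9: 0x1b (blk 6, set 0) → VC-HIT  vc=[14]
10: 0x3a (blk 14, set 0) → VC-HIT  vc=[6]
11: 0x1a (blk 6, set 0) → VC-HIT  vc=[14]
12: 0x19 (blk 6, set 0) → L1-HIT  vc=[14]
13: 0x18 (blk 6, set 0) → L1-HIT  vc=[14]
14: 0x18 (blk 6, set 0) → L1-HIT  vc=[14]
15: 0x19 (blk 6, set 0) → L1-HIT  vc=[14]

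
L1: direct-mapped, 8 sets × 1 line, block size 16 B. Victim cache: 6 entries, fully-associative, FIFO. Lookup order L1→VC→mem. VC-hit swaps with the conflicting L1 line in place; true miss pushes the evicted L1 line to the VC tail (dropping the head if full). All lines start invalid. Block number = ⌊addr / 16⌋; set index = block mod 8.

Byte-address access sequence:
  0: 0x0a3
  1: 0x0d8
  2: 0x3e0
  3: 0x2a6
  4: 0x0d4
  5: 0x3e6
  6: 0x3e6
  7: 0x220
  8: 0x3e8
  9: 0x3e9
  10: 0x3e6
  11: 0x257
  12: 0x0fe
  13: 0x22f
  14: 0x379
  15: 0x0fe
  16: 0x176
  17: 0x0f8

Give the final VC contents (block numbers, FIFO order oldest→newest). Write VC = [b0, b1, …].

0: 0xa3 (blk 10, set 2) → MISS  vc=[]
1: 0xd8 (blk 13, set 5) → MISS  vc=[]
2: 0x3e0 (blk 62, set 6) → MISS  vc=[]
3: 0x2a6 (blk 42, set 2) → MISS  vc=[10]
4: 0xd4 (blk 13, set 5) → L1-HIT  vc=[10]
5: 0x3e6 (blk 62, set 6) → L1-HIT  vc=[10]
6: 0x3e6 (blk 62, set 6) → L1-HIT  vc=[10]
7: 0x220 (blk 34, set 2) → MISS  vc=[10, 42]
8: 0x3e8 (blk 62, set 6) → L1-HIT  vc=[10, 42]
9: 0x3e9 (blk 62, set 6) → L1-HIT  vc=[10, 42]
10: 0x3e6 (blk 62, set 6) → L1-HIT  vc=[10, 42]
11: 0x257 (blk 37, set 5) → MISS  vc=[10, 42, 13]
12: 0xfe (blk 15, set 7) → MISS  vc=[10, 42, 13]
13: 0x22f (blk 34, set 2) → L1-HIT  vc=[10, 42, 13]
14: 0x379 (blk 55, set 7) → MISS  vc=[10, 42, 13, 15]
15: 0xfe (blk 15, set 7) → VC-HIT  vc=[10, 42, 13, 55]
16: 0x176 (blk 23, set 7) → MISS  vc=[10, 42, 13, 55, 15]
17: 0xf8 (blk 15, set 7) → VC-HIT  vc=[10, 42, 13, 55, 23]

VC = [10, 42, 13, 55, 23]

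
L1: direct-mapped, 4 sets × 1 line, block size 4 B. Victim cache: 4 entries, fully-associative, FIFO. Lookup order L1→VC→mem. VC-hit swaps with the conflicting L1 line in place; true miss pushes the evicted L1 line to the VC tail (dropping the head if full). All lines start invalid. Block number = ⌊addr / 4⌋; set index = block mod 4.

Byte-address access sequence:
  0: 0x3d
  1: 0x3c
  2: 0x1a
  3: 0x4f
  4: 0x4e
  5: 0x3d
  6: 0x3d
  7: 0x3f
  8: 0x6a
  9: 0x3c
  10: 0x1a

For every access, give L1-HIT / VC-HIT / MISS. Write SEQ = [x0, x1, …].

#0 0x3d→b15/s3 MISS; vc=[]
#1 0x3c→b15/s3 L1-HIT; vc=[]
#2 0x1a→b6/s2 MISS; vc=[]
#3 0x4f→b19/s3 MISS; vc=[15]
#4 0x4e→b19/s3 L1-HIT; vc=[15]
#5 0x3d→b15/s3 VC-HIT; vc=[19]
#6 0x3d→b15/s3 L1-HIT; vc=[19]
#7 0x3f→b15/s3 L1-HIT; vc=[19]
#8 0x6a→b26/s2 MISS; vc=[19,6]
#9 0x3c→b15/s3 L1-HIT; vc=[19,6]
#10 0x1a→b6/s2 VC-HIT; vc=[19,26]

SEQ = [MISS, L1-HIT, MISS, MISS, L1-HIT, VC-HIT, L1-HIT, L1-HIT, MISS, L1-HIT, VC-HIT]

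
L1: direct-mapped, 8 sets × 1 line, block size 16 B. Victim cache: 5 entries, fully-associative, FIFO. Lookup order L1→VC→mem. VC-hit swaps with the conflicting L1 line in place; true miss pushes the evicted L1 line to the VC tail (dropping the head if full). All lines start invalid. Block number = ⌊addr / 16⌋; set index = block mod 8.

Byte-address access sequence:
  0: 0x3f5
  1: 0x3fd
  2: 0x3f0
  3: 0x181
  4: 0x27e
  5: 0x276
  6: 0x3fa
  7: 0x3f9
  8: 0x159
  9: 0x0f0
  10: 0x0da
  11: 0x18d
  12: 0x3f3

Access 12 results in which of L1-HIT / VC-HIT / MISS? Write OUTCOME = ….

  [0] addr=0x3f5 blk=63 s=7: MISS | VC []
  [1] addr=0x3fd blk=63 s=7: L1-HIT | VC []
  [2] addr=0x3f0 blk=63 s=7: L1-HIT | VC []
  [3] addr=0x181 blk=24 s=0: MISS | VC []
  [4] addr=0x27e blk=39 s=7: MISS | VC [63]
  [5] addr=0x276 blk=39 s=7: L1-HIT | VC [63]
  [6] addr=0x3fa blk=63 s=7: VC-HIT | VC [39]
  [7] addr=0x3f9 blk=63 s=7: L1-HIT | VC [39]
  [8] addr=0x159 blk=21 s=5: MISS | VC [39]
  [9] addr=0xf0 blk=15 s=7: MISS | VC [39, 63]
  [10] addr=0xda blk=13 s=5: MISS | VC [39, 63, 21]
  [11] addr=0x18d blk=24 s=0: L1-HIT | VC [39, 63, 21]
  [12] addr=0x3f3 blk=63 s=7: VC-HIT | VC [39, 15, 21]

OUTCOME = VC-HIT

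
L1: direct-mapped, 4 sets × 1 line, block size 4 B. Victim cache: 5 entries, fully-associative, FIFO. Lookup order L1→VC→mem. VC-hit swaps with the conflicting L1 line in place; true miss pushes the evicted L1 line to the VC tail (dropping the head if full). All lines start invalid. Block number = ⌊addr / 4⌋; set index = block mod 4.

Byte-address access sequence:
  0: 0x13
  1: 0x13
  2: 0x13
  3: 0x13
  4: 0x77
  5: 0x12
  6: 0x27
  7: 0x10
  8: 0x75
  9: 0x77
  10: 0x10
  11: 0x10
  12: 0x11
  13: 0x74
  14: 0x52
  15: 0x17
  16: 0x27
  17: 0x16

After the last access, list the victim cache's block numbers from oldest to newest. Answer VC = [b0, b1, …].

#0 0x13→b4/s0 MISS; vc=[]
#1 0x13→b4/s0 L1-HIT; vc=[]
#2 0x13→b4/s0 L1-HIT; vc=[]
#3 0x13→b4/s0 L1-HIT; vc=[]
#4 0x77→b29/s1 MISS; vc=[]
#5 0x12→b4/s0 L1-HIT; vc=[]
#6 0x27→b9/s1 MISS; vc=[29]
#7 0x10→b4/s0 L1-HIT; vc=[29]
#8 0x75→b29/s1 VC-HIT; vc=[9]
#9 0x77→b29/s1 L1-HIT; vc=[9]
#10 0x10→b4/s0 L1-HIT; vc=[9]
#11 0x10→b4/s0 L1-HIT; vc=[9]
#12 0x11→b4/s0 L1-HIT; vc=[9]
#13 0x74→b29/s1 L1-HIT; vc=[9]
#14 0x52→b20/s0 MISS; vc=[9,4]
#15 0x17→b5/s1 MISS; vc=[9,4,29]
#16 0x27→b9/s1 VC-HIT; vc=[5,4,29]
#17 0x16→b5/s1 VC-HIT; vc=[9,4,29]

VC = [9, 4, 29]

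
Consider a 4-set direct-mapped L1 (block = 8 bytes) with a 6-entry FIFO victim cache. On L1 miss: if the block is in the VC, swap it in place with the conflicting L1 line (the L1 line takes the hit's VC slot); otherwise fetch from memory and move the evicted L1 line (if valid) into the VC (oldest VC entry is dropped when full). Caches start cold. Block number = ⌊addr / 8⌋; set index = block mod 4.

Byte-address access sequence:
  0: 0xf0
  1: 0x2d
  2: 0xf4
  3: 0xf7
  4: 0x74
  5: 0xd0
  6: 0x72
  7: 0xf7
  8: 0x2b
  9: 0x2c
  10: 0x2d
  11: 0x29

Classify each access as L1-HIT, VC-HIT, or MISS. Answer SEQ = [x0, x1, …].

SEQ = [MISS, MISS, L1-HIT, L1-HIT, MISS, MISS, VC-HIT, VC-HIT, L1-HIT, L1-HIT, L1-HIT, L1-HIT]

0: 0xf0 (blk 30, set 2) → MISS  vc=[]
1: 0x2d (blk 5, set 1) → MISS  vc=[]
2: 0xf4 (blk 30, set 2) → L1-HIT  vc=[]
3: 0xf7 (blk 30, set 2) → L1-HIT  vc=[]
4: 0x74 (blk 14, set 2) → MISS  vc=[30]
5: 0xd0 (blk 26, set 2) → MISS  vc=[30, 14]
6: 0x72 (blk 14, set 2) → VC-HIT  vc=[30, 26]
7: 0xf7 (blk 30, set 2) → VC-HIT  vc=[14, 26]
8: 0x2b (blk 5, set 1) → L1-HIT  vc=[14, 26]
9: 0x2c (blk 5, set 1) → L1-HIT  vc=[14, 26]
10: 0x2d (blk 5, set 1) → L1-HIT  vc=[14, 26]
11: 0x29 (blk 5, set 1) → L1-HIT  vc=[14, 26]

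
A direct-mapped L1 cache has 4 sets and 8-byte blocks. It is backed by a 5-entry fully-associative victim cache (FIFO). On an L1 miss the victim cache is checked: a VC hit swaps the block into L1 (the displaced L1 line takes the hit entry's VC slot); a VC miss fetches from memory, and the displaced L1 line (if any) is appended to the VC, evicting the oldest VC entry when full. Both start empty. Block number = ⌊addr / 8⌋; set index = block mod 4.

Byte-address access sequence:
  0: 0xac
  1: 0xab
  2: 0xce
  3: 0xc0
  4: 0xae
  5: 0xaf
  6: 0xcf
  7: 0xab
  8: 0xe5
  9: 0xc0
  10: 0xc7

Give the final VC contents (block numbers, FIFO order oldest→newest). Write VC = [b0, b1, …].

0: 0xac (blk 21, set 1) → MISS  vc=[]
1: 0xab (blk 21, set 1) → L1-HIT  vc=[]
2: 0xce (blk 25, set 1) → MISS  vc=[21]
3: 0xc0 (blk 24, set 0) → MISS  vc=[21]
4: 0xae (blk 21, set 1) → VC-HIT  vc=[25]
5: 0xaf (blk 21, set 1) → L1-HIT  vc=[25]
6: 0xcf (blk 25, set 1) → VC-HIT  vc=[21]
7: 0xab (blk 21, set 1) → VC-HIT  vc=[25]
8: 0xe5 (blk 28, set 0) → MISS  vc=[25, 24]
9: 0xc0 (blk 24, set 0) → VC-HIT  vc=[25, 28]
10: 0xc7 (blk 24, set 0) → L1-HIT  vc=[25, 28]

VC = [25, 28]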